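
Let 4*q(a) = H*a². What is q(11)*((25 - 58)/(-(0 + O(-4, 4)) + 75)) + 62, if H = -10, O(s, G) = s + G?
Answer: 1951/10 ≈ 195.10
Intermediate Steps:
O(s, G) = G + s
q(a) = -5*a²/2 (q(a) = (-10*a²)/4 = -5*a²/2)
q(11)*((25 - 58)/(-(0 + O(-4, 4)) + 75)) + 62 = (-5/2*11²)*((25 - 58)/(-(0 + (4 - 4)) + 75)) + 62 = (-5/2*121)*(-33/(-(0 + 0) + 75)) + 62 = -(-19965)/(2*(-1*0 + 75)) + 62 = -(-19965)/(2*(0 + 75)) + 62 = -(-19965)/(2*75) + 62 = -605/2*(-11/25) + 62 = 1331/10 + 62 = 1951/10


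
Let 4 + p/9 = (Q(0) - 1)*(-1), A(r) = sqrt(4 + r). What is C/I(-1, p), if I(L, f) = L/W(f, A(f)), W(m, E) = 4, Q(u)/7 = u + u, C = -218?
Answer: 872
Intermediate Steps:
Q(u) = 14*u (Q(u) = 7*(u + u) = 7*(2*u) = 14*u)
p = -27 (p = -36 + 9*((14*0 - 1)*(-1)) = -36 + 9*((0 - 1)*(-1)) = -36 + 9*(-1*(-1)) = -36 + 9*1 = -36 + 9 = -27)
I(L, f) = L/4
C/I(-1, p) = -218/((1/4)*(-1)) = -218/(-1/4) = -218*(-4) = 872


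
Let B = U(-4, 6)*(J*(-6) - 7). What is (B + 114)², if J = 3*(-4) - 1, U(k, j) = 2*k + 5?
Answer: 9801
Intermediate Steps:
U(k, j) = 5 + 2*k
J = -13 (J = -12 - 1 = -13)
B = -213 (B = (5 + 2*(-4))*(-13*(-6) - 7) = (5 - 8)*(78 - 7) = -3*71 = -213)
(B + 114)² = (-213 + 114)² = (-99)² = 9801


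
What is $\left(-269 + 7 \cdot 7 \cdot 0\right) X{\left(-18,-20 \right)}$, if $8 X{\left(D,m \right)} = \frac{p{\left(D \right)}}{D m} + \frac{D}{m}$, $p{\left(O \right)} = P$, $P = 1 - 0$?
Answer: $- \frac{17485}{576} \approx -30.356$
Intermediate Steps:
$P = 1$ ($P = 1 + 0 = 1$)
$p{\left(O \right)} = 1$
$X{\left(D,m \right)} = \frac{D}{8 m} + \frac{1}{8 D m}$ ($X{\left(D,m \right)} = \frac{1 \frac{1}{D m} + \frac{D}{m}}{8} = \frac{\frac{1}{D m} + \frac{D}{m}}{8} = \frac{\frac{D}{m} + \frac{1}{D m}}{8} = \frac{D}{8 m} + \frac{1}{8 D m}$)
$\left(-269 + 7 \cdot 7 \cdot 0\right) X{\left(-18,-20 \right)} = \left(-269 + 7 \cdot 7 \cdot 0\right) \frac{1 + \left(-18\right)^{2}}{8 \left(-18\right) \left(-20\right)} = \left(-269 + 49 \cdot 0\right) \frac{1}{8} \left(- \frac{1}{18}\right) \left(- \frac{1}{20}\right) \left(1 + 324\right) = \left(-269 + 0\right) \frac{1}{8} \left(- \frac{1}{18}\right) \left(- \frac{1}{20}\right) 325 = \left(-269\right) \frac{65}{576} = - \frac{17485}{576}$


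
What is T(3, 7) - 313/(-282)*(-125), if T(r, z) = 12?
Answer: -35741/282 ≈ -126.74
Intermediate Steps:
T(3, 7) - 313/(-282)*(-125) = 12 - 313/(-282)*(-125) = 12 - 313*(-1/282)*(-125) = 12 + (313/282)*(-125) = 12 - 39125/282 = -35741/282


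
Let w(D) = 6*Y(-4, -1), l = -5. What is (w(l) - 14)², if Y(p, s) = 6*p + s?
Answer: 26896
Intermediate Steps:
Y(p, s) = s + 6*p
w(D) = -150 (w(D) = 6*(-1 + 6*(-4)) = 6*(-1 - 24) = 6*(-25) = -150)
(w(l) - 14)² = (-150 - 14)² = (-164)² = 26896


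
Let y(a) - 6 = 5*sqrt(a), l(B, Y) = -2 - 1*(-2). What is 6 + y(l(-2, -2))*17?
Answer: 108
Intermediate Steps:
l(B, Y) = 0 (l(B, Y) = -2 + 2 = 0)
y(a) = 6 + 5*sqrt(a)
6 + y(l(-2, -2))*17 = 6 + (6 + 5*sqrt(0))*17 = 6 + (6 + 5*0)*17 = 6 + (6 + 0)*17 = 6 + 6*17 = 6 + 102 = 108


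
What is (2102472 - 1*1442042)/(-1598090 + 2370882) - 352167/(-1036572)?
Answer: 19931980963/16688636438 ≈ 1.1943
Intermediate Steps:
(2102472 - 1*1442042)/(-1598090 + 2370882) - 352167/(-1036572) = (2102472 - 1442042)/772792 - 352167*(-1/1036572) = 660430*(1/772792) + 117389/345524 = 330215/386396 + 117389/345524 = 19931980963/16688636438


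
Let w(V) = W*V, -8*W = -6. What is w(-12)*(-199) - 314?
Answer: 1477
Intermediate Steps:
W = 3/4 (W = -1/8*(-6) = 3/4 ≈ 0.75000)
w(V) = 3*V/4
w(-12)*(-199) - 314 = ((3/4)*(-12))*(-199) - 314 = -9*(-199) - 314 = 1791 - 314 = 1477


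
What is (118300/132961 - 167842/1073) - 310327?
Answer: -44295659093293/142667153 ≈ -3.1048e+5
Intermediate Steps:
(118300/132961 - 167842/1073) - 310327 = -22189504262/142667153 - 310327 = -44295659093293/142667153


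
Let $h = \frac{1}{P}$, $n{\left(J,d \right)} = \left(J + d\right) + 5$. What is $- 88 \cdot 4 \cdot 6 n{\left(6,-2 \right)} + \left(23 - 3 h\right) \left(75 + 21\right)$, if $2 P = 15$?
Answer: $- \frac{84192}{5} \approx -16838.0$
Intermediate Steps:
$P = \frac{15}{2}$ ($P = \frac{1}{2} \cdot 15 = \frac{15}{2} \approx 7.5$)
$n{\left(J,d \right)} = 5 + J + d$
$h = \frac{2}{15}$ ($h = \frac{1}{\frac{15}{2}} = \frac{2}{15} \approx 0.13333$)
$- 88 \cdot 4 \cdot 6 n{\left(6,-2 \right)} + \left(23 - 3 h\right) \left(75 + 21\right) = - 88 \cdot 4 \cdot 6 \left(5 + 6 - 2\right) + \left(23 - \frac{2}{5}\right) \left(75 + 21\right) = - 88 \cdot 24 \cdot 9 + \left(23 - \frac{2}{5}\right) 96 = \left(-88\right) 216 + \frac{113}{5} \cdot 96 = -19008 + \frac{10848}{5} = - \frac{84192}{5}$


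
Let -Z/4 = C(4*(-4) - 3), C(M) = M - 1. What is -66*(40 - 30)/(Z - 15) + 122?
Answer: 1454/13 ≈ 111.85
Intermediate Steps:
C(M) = -1 + M
Z = 80 (Z = -4*(-1 + (4*(-4) - 3)) = -4*(-1 + (-16 - 3)) = -4*(-1 - 19) = -4*(-20) = 80)
-66*(40 - 30)/(Z - 15) + 122 = -66*(40 - 30)/(80 - 15) + 122 = -660/65 + 122 = -66*2/13 + 122 = -132/13 + 122 = 1454/13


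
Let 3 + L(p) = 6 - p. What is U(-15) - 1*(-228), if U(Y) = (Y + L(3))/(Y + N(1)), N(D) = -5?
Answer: 915/4 ≈ 228.75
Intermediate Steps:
L(p) = 3 - p (L(p) = -3 + (6 - p) = 3 - p)
U(Y) = Y/(-5 + Y) (U(Y) = (Y + (3 - 1*3))/(Y - 5) = (Y + (3 - 3))/(-5 + Y) = (Y + 0)/(-5 + Y) = Y/(-5 + Y))
U(-15) - 1*(-228) = -15/(-5 - 15) - 1*(-228) = -15/(-20) + 228 = -15*(-1/20) + 228 = ¾ + 228 = 915/4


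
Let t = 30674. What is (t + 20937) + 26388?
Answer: 77999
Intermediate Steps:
(t + 20937) + 26388 = (30674 + 20937) + 26388 = 51611 + 26388 = 77999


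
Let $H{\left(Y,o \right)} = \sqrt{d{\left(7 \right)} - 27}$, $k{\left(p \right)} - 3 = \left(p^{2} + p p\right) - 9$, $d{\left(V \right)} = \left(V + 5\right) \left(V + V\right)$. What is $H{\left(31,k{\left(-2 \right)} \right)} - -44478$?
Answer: $44478 + \sqrt{141} \approx 44490.0$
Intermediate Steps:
$d{\left(V \right)} = 2 V \left(5 + V\right)$ ($d{\left(V \right)} = \left(5 + V\right) 2 V = 2 V \left(5 + V\right)$)
$k{\left(p \right)} = -6 + 2 p^{2}$ ($k{\left(p \right)} = 3 - \left(9 - p^{2} - p p\right) = 3 + \left(\left(p^{2} + p^{2}\right) - 9\right) = 3 + \left(2 p^{2} - 9\right) = 3 + \left(-9 + 2 p^{2}\right) = -6 + 2 p^{2}$)
$H{\left(Y,o \right)} = \sqrt{141}$ ($H{\left(Y,o \right)} = \sqrt{2 \cdot 7 \left(5 + 7\right) - 27} = \sqrt{2 \cdot 7 \cdot 12 - 27} = \sqrt{168 - 27} = \sqrt{141}$)
$H{\left(31,k{\left(-2 \right)} \right)} - -44478 = \sqrt{141} - -44478 = \sqrt{141} + 44478 = 44478 + \sqrt{141}$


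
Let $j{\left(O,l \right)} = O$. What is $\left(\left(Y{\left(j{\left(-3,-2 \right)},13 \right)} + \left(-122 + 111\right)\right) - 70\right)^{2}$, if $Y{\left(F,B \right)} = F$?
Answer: $7056$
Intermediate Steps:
$\left(\left(Y{\left(j{\left(-3,-2 \right)},13 \right)} + \left(-122 + 111\right)\right) - 70\right)^{2} = \left(\left(-3 + \left(-122 + 111\right)\right) - 70\right)^{2} = \left(\left(-3 - 11\right) - 70\right)^{2} = \left(-14 - 70\right)^{2} = \left(-84\right)^{2} = 7056$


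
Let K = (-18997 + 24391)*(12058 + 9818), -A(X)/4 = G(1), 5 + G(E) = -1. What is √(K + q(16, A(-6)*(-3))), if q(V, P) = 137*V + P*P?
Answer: 2*√29501630 ≈ 10863.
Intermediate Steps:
G(E) = -6 (G(E) = -5 - 1 = -6)
A(X) = 24 (A(X) = -4*(-6) = 24)
q(V, P) = P² + 137*V (q(V, P) = 137*V + P² = P² + 137*V)
K = 117999144 (K = 5394*21876 = 117999144)
√(K + q(16, A(-6)*(-3))) = √(117999144 + ((24*(-3))² + 137*16)) = √(117999144 + ((-72)² + 2192)) = √(117999144 + (5184 + 2192)) = √(117999144 + 7376) = √118006520 = 2*√29501630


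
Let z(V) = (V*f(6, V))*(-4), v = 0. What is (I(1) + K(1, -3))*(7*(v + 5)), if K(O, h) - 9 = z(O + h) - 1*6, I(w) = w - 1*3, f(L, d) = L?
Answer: 1715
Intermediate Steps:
I(w) = -3 + w (I(w) = w - 3 = -3 + w)
z(V) = -24*V (z(V) = (V*6)*(-4) = (6*V)*(-4) = -24*V)
K(O, h) = 3 - 24*O - 24*h (K(O, h) = 9 + (-24*(O + h) - 1*6) = 9 + ((-24*O - 24*h) - 6) = 9 + (-6 - 24*O - 24*h) = 3 - 24*O - 24*h)
(I(1) + K(1, -3))*(7*(v + 5)) = ((-3 + 1) + (3 - 24*1 - 24*(-3)))*(7*(0 + 5)) = (-2 + (3 - 24 + 72))*(7*5) = (-2 + 51)*35 = 49*35 = 1715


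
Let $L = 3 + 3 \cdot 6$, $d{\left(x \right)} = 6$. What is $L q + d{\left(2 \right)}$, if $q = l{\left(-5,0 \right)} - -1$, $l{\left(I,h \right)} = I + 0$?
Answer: $-78$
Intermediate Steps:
$l{\left(I,h \right)} = I$
$L = 21$ ($L = 3 + 18 = 21$)
$q = -4$ ($q = -5 - -1 = -5 + 1 = -4$)
$L q + d{\left(2 \right)} = 21 \left(-4\right) + 6 = -84 + 6 = -78$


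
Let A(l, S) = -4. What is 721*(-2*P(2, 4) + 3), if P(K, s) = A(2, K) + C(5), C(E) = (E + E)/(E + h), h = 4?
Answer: 56959/9 ≈ 6328.8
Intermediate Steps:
C(E) = 2*E/(4 + E) (C(E) = (E + E)/(E + 4) = (2*E)/(4 + E) = 2*E/(4 + E))
P(K, s) = -26/9 (P(K, s) = -4 + 2*5/(4 + 5) = -4 + 2*5/9 = -4 + 2*5*(⅑) = -4 + 10/9 = -26/9)
721*(-2*P(2, 4) + 3) = 721*(-2*(-26/9) + 3) = 721*(52/9 + 3) = 721*(79/9) = 56959/9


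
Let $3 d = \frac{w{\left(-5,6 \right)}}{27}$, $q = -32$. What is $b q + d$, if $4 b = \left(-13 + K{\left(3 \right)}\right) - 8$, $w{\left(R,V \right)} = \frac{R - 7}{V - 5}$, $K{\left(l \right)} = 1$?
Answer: $\frac{4316}{27} \approx 159.85$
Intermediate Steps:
$w{\left(R,V \right)} = \frac{-7 + R}{-5 + V}$
$d = - \frac{4}{27}$ ($d = \frac{\frac{-7 - 5}{-5 + 6} \cdot \frac{1}{27}}{3} = \frac{1^{-1} \left(-12\right) \frac{1}{27}}{3} = \frac{1 \left(-12\right) \frac{1}{27}}{3} = \frac{\left(-12\right) \frac{1}{27}}{3} = \frac{1}{3} \left(- \frac{4}{9}\right) = - \frac{4}{27} \approx -0.14815$)
$b = -5$ ($b = \frac{\left(-13 + 1\right) - 8}{4} = \frac{-12 - 8}{4} = \frac{1}{4} \left(-20\right) = -5$)
$b q + d = \left(-5\right) \left(-32\right) - \frac{4}{27} = 160 - \frac{4}{27} = \frac{4316}{27}$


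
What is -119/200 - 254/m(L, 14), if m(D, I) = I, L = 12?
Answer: -26233/1400 ≈ -18.738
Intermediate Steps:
-119/200 - 254/m(L, 14) = -119/200 - 254/14 = -119*1/200 - 254*1/14 = -119/200 - 127/7 = -26233/1400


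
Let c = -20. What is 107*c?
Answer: -2140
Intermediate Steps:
107*c = 107*(-20) = -2140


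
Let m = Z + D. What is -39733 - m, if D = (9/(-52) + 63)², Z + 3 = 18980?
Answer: -169425129/2704 ≈ -62657.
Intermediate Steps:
Z = 18977 (Z = -3 + 18980 = 18977)
D = 10673289/2704 (D = (9*(-1/52) + 63)² = (-9/52 + 63)² = (3267/52)² = 10673289/2704 ≈ 3947.2)
m = 61987097/2704 (m = 18977 + 10673289/2704 = 61987097/2704 ≈ 22924.)
-39733 - m = -39733 - 1*61987097/2704 = -39733 - 61987097/2704 = -169425129/2704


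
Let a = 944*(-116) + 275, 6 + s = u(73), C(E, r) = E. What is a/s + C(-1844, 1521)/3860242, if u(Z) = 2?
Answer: 210825183021/7720484 ≈ 27307.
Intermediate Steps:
s = -4 (s = -6 + 2 = -4)
a = -109229 (a = -109504 + 275 = -109229)
a/s + C(-1844, 1521)/3860242 = -109229/(-4) - 1844/3860242 = -109229*(-¼) - 1844*1/3860242 = 109229/4 - 922/1930121 = 210825183021/7720484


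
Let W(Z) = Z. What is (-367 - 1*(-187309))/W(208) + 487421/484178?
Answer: 22653646811/25177256 ≈ 899.77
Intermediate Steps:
(-367 - 1*(-187309))/W(208) + 487421/484178 = (-367 - 1*(-187309))/208 + 487421/484178 = (-367 + 187309)*(1/208) + 487421*(1/484178) = 186942*(1/208) + 487421/484178 = 93471/104 + 487421/484178 = 22653646811/25177256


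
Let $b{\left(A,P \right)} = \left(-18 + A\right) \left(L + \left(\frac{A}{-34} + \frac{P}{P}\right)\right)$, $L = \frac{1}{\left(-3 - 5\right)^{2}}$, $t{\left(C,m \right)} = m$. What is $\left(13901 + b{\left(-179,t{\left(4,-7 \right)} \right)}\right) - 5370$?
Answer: $\frac{7935627}{1088} \approx 7293.8$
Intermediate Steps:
$L = \frac{1}{64}$ ($L = \frac{1}{\left(-8\right)^{2}} = \frac{1}{64} \approx 0.015625$)
$b{\left(A,P \right)} = \left(-18 + A\right) \left(\frac{65}{64} - \frac{A}{34}\right)$ ($b{\left(A,P \right)} = \left(-18 + A\right) \left(\frac{1}{64} + \left(\frac{A}{-34} + \frac{P}{P}\right)\right) = \left(-18 + A\right) \left(\frac{1}{64} + \left(A \left(- \frac{1}{34}\right) + 1\right)\right) = \left(-18 + A\right) \left(\frac{1}{64} - \left(-1 + \frac{A}{34}\right)\right) = \left(-18 + A\right) \left(\frac{65}{64} - \frac{A}{34}\right)$)
$\left(13901 + b{\left(-179,t{\left(4,-7 \right)} \right)}\right) - 5370 = \left(13901 - \left(\frac{320789}{1088} + \frac{32041}{34}\right)\right) - 5370 = \left(13901 - \frac{1346101}{1088}\right) - 5370 = \frac{13778187}{1088} - 5370 = \frac{7935627}{1088}$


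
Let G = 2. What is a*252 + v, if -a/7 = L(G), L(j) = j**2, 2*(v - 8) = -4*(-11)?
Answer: -7026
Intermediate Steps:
v = 30 (v = 8 + (-4*(-11))/2 = 8 + (1/2)*44 = 8 + 22 = 30)
a = -28 (a = -7*2**2 = -7*4 = -28)
a*252 + v = -28*252 + 30 = -7056 + 30 = -7026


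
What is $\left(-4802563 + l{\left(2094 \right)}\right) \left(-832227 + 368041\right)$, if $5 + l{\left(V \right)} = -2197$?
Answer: $2230304646290$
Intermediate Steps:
$l{\left(V \right)} = -2202$ ($l{\left(V \right)} = -5 - 2197 = -2202$)
$\left(-4802563 + l{\left(2094 \right)}\right) \left(-832227 + 368041\right) = \left(-4802563 - 2202\right) \left(-832227 + 368041\right) = \left(-4804765\right) \left(-464186\right) = 2230304646290$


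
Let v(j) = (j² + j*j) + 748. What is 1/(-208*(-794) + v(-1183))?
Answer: 1/2964878 ≈ 3.3728e-7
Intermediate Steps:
v(j) = 748 + 2*j² (v(j) = (j² + j²) + 748 = 2*j² + 748 = 748 + 2*j²)
1/(-208*(-794) + v(-1183)) = 1/(-208*(-794) + (748 + 2*(-1183)²)) = 1/(165152 + (748 + 2*1399489)) = 1/(165152 + (748 + 2798978)) = 1/(165152 + 2799726) = 1/2964878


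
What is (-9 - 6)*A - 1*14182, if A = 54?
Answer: -14992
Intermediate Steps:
(-9 - 6)*A - 1*14182 = (-9 - 6)*54 - 1*14182 = -15*54 - 14182 = -810 - 14182 = -14992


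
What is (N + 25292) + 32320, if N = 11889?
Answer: 69501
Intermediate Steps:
(N + 25292) + 32320 = (11889 + 25292) + 32320 = 37181 + 32320 = 69501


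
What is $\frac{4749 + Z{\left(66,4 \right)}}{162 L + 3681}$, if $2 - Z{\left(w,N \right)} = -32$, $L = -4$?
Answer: $\frac{4783}{3033} \approx 1.577$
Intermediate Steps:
$Z{\left(w,N \right)} = 34$ ($Z{\left(w,N \right)} = 2 - -32 = 2 + 32 = 34$)
$\frac{4749 + Z{\left(66,4 \right)}}{162 L + 3681} = \frac{4749 + 34}{162 \left(-4\right) + 3681} = \frac{4783}{-648 + 3681} = \frac{4783}{3033}$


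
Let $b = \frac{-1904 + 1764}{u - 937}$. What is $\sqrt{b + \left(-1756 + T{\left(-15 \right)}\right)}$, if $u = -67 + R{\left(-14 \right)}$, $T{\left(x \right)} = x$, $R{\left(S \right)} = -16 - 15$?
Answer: $\frac{7 i \sqrt{172063}}{69} \approx 42.082 i$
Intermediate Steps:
$R{\left(S \right)} = -31$ ($R{\left(S \right)} = -16 - 15 = -31$)
$u = -98$ ($u = -67 - 31 = -98$)
$b = \frac{28}{207}$ ($b = \frac{-1904 + 1764}{-98 - 937} = - \frac{140}{-1035} = \left(-140\right) \left(- \frac{1}{1035}\right) = \frac{28}{207} \approx 0.13527$)
$\sqrt{b + \left(-1756 + T{\left(-15 \right)}\right)} = \sqrt{\frac{28}{207} - 1771} = \sqrt{- \frac{366569}{207}} = \frac{7 i \sqrt{172063}}{69}$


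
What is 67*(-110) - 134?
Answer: -7504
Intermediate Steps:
67*(-110) - 134 = -7370 - 134 = -7504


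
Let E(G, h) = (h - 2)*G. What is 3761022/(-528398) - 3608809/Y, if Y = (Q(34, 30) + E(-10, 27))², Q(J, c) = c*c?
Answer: -134458432807/8586467500 ≈ -15.659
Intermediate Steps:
E(G, h) = G*(-2 + h) (E(G, h) = (-2 + h)*G = G*(-2 + h))
Q(J, c) = c²
Y = 422500 (Y = (30² - 10*(-2 + 27))² = (900 - 10*25)² = (900 - 250)² = 650² = 422500)
3761022/(-528398) - 3608809/Y = 3761022/(-528398) - 3608809/422500 = 3761022*(-1/528398) - 3608809*1/422500 = -1880511/264199 - 3608809/422500 = -134458432807/8586467500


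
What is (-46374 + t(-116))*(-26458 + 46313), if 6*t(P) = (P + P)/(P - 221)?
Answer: -930881780290/1011 ≈ -9.2075e+8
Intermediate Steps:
t(P) = P/(3*(-221 + P)) (t(P) = ((P + P)/(P - 221))/6 = ((2*P)/(-221 + P))/6 = (2*P/(-221 + P))/6 = P/(3*(-221 + P)))
(-46374 + t(-116))*(-26458 + 46313) = (-46374 + (1/3)*(-116)/(-221 - 116))*(-26458 + 46313) = (-46374 + (1/3)*(-116)/(-337))*19855 = (-46374 + (1/3)*(-116)*(-1/337))*19855 = (-46374 + 116/1011)*19855 = -46883998/1011*19855 = -930881780290/1011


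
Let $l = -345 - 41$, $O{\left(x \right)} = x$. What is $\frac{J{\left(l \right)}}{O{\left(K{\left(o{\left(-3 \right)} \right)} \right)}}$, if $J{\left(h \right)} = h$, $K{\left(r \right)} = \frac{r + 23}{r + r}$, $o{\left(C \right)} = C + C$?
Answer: $\frac{4632}{17} \approx 272.47$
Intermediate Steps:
$o{\left(C \right)} = 2 C$
$K{\left(r \right)} = \frac{23 + r}{2 r}$
$l = -386$ ($l = -345 + \left(-65 + 24\right) = -345 - 41 = -386$)
$\frac{J{\left(l \right)}}{O{\left(K{\left(o{\left(-3 \right)} \right)} \right)}} = - \frac{386}{\frac{1}{2} \frac{1}{2 \left(-3\right)} \left(23 + 2 \left(-3\right)\right)} = - \frac{386}{\frac{1}{2} \frac{1}{-6} \left(23 - 6\right)} = - \frac{386}{\frac{1}{2} \left(- \frac{1}{6}\right) 17} = - \frac{386}{- \frac{17}{12}} = \left(-386\right) \left(- \frac{12}{17}\right) = \frac{4632}{17}$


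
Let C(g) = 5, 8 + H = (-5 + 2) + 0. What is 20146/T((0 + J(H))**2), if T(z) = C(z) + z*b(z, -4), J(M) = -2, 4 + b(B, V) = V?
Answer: -20146/27 ≈ -746.15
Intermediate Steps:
H = -11 (H = -8 + ((-5 + 2) + 0) = -8 + (-3 + 0) = -8 - 3 = -11)
b(B, V) = -4 + V
T(z) = 5 - 8*z (T(z) = 5 + z*(-4 - 4) = 5 + z*(-8) = 5 - 8*z)
20146/T((0 + J(H))**2) = 20146/(5 - 8*(0 - 2)**2) = 20146/(5 - 8*(-2)**2) = 20146/(5 - 8*4) = 20146/(5 - 32) = 20146/(-27) = 20146*(-1/27) = -20146/27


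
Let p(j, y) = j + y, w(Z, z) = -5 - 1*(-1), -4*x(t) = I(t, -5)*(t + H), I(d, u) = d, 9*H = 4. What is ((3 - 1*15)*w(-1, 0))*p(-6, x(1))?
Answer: -916/3 ≈ -305.33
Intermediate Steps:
H = 4/9 (H = (⅑)*4 = 4/9 ≈ 0.44444)
x(t) = -t*(4/9 + t)/4 (x(t) = -t*(t + 4/9)/4 = -t*(4/9 + t)/4)
w(Z, z) = -4 (w(Z, z) = -5 + 1 = -4)
((3 - 1*15)*w(-1, 0))*p(-6, x(1)) = ((3 - 1*15)*(-4))*(-6 - 1/36*1*(4 + 9*1)) = ((3 - 15)*(-4))*(-6 - 1/36*1*(4 + 9)) = (-12*(-4))*(-6 - 1/36*1*13) = 48*(-6 - 13/36) = 48*(-229/36) = -916/3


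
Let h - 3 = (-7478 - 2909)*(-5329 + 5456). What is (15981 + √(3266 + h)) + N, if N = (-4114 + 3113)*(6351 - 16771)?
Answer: 10446401 + 2*I*√328970 ≈ 1.0446e+7 + 1147.1*I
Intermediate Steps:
N = 10430420 (N = -1001*(-10420) = 10430420)
h = -1319146 (h = 3 + (-7478 - 2909)*(-5329 + 5456) = 3 - 10387*127 = 3 - 1319149 = -1319146)
(15981 + √(3266 + h)) + N = (15981 + √(3266 - 1319146)) + 10430420 = (15981 + √(-1315880)) + 10430420 = (15981 + 2*I*√328970) + 10430420 = 10446401 + 2*I*√328970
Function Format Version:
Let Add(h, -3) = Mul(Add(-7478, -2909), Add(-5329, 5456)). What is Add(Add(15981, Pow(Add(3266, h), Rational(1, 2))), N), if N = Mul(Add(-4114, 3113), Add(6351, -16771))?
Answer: Add(10446401, Mul(2, I, Pow(328970, Rational(1, 2)))) ≈ Add(1.0446e+7, Mul(1147.1, I))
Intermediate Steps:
N = 10430420 (N = Mul(-1001, -10420) = 10430420)
h = -1319146 (h = Add(3, Mul(Add(-7478, -2909), Add(-5329, 5456))) = Add(3, Mul(-10387, 127)) = Add(3, -1319149) = -1319146)
Add(Add(15981, Pow(Add(3266, h), Rational(1, 2))), N) = Add(Add(15981, Pow(Add(3266, -1319146), Rational(1, 2))), 10430420) = Add(Add(15981, Pow(-1315880, Rational(1, 2))), 10430420) = Add(Add(15981, Mul(2, I, Pow(328970, Rational(1, 2)))), 10430420) = Add(10446401, Mul(2, I, Pow(328970, Rational(1, 2))))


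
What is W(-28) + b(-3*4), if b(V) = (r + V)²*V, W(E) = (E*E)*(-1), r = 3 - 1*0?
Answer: -1756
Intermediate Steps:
r = 3 (r = 3 + 0 = 3)
W(E) = -E² (W(E) = E²*(-1) = -E²)
b(V) = V*(3 + V)² (b(V) = (3 + V)²*V = V*(3 + V)²)
W(-28) + b(-3*4) = -1*(-28)² + (-3*4)*(3 - 3*4)² = -1*784 - 12*(3 - 12)² = -784 - 12*(-9)² = -784 - 12*81 = -784 - 972 = -1756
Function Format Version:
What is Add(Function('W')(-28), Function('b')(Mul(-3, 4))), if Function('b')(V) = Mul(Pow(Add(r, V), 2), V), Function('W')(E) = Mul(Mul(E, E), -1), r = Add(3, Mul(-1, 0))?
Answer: -1756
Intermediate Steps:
r = 3 (r = Add(3, 0) = 3)
Function('W')(E) = Mul(-1, Pow(E, 2)) (Function('W')(E) = Mul(Pow(E, 2), -1) = Mul(-1, Pow(E, 2)))
Function('b')(V) = Mul(V, Pow(Add(3, V), 2)) (Function('b')(V) = Mul(Pow(Add(3, V), 2), V) = Mul(V, Pow(Add(3, V), 2)))
Add(Function('W')(-28), Function('b')(Mul(-3, 4))) = Add(Mul(-1, Pow(-28, 2)), Mul(Mul(-3, 4), Pow(Add(3, Mul(-3, 4)), 2))) = Add(Mul(-1, 784), Mul(-12, Pow(Add(3, -12), 2))) = Add(-784, Mul(-12, Pow(-9, 2))) = Add(-784, Mul(-12, 81)) = Add(-784, -972) = -1756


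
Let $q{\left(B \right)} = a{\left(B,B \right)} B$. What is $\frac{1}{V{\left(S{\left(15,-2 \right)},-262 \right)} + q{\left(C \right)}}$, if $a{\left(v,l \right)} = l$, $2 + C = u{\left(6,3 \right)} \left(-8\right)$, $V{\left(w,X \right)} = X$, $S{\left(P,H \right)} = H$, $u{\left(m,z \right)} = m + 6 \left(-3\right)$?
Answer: $\frac{1}{8574} \approx 0.00011663$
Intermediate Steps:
$u{\left(m,z \right)} = -18 + m$ ($u{\left(m,z \right)} = m - 18 = -18 + m$)
$C = 94$ ($C = -2 + \left(-18 + 6\right) \left(-8\right) = -2 - -96 = -2 + 96 = 94$)
$q{\left(B \right)} = B^{2}$ ($q{\left(B \right)} = B B = B^{2}$)
$\frac{1}{V{\left(S{\left(15,-2 \right)},-262 \right)} + q{\left(C \right)}} = \frac{1}{-262 + 94^{2}} = \frac{1}{-262 + 8836} = \frac{1}{8574}$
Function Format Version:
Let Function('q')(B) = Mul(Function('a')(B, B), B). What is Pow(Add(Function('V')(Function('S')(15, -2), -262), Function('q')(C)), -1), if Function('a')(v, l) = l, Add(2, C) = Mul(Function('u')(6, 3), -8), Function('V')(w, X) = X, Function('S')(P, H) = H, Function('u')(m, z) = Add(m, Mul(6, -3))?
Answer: Rational(1, 8574) ≈ 0.00011663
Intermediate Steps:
Function('u')(m, z) = Add(-18, m) (Function('u')(m, z) = Add(m, -18) = Add(-18, m))
C = 94 (C = Add(-2, Mul(Add(-18, 6), -8)) = Add(-2, Mul(-12, -8)) = Add(-2, 96) = 94)
Function('q')(B) = Pow(B, 2) (Function('q')(B) = Mul(B, B) = Pow(B, 2))
Pow(Add(Function('V')(Function('S')(15, -2), -262), Function('q')(C)), -1) = Pow(Add(-262, Pow(94, 2)), -1) = Pow(Add(-262, 8836), -1) = Pow(8574, -1) = Rational(1, 8574)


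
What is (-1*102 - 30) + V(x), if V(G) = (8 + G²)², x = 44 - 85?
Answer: 2852589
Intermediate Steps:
x = -41
(-1*102 - 30) + V(x) = (-1*102 - 30) + (8 + (-41)²)² = (-102 - 30) + (8 + 1681)² = -132 + 1689² = -132 + 2852721 = 2852589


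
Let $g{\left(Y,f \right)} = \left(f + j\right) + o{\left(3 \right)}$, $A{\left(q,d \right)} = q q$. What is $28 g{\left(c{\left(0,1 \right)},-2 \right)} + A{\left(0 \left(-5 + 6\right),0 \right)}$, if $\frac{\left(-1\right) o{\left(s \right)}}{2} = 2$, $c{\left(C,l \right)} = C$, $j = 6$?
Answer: $0$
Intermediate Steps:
$A{\left(q,d \right)} = q^{2}$
$o{\left(s \right)} = -4$ ($o{\left(s \right)} = \left(-2\right) 2 = -4$)
$g{\left(Y,f \right)} = 2 + f$ ($g{\left(Y,f \right)} = \left(f + 6\right) - 4 = \left(6 + f\right) - 4 = 2 + f$)
$28 g{\left(c{\left(0,1 \right)},-2 \right)} + A{\left(0 \left(-5 + 6\right),0 \right)} = 28 \left(2 - 2\right) + \left(0 \left(-5 + 6\right)\right)^{2} = 28 \cdot 0 + \left(0 \cdot 1\right)^{2} = 0 + 0^{2} = 0 + 0 = 0$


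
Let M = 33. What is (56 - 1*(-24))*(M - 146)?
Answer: -9040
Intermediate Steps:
(56 - 1*(-24))*(M - 146) = (56 - 1*(-24))*(33 - 146) = (56 + 24)*(-113) = 80*(-113) = -9040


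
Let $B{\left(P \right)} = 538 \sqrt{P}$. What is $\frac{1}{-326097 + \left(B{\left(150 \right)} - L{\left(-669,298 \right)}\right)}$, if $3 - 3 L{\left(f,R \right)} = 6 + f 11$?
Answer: $- \frac{328549}{107901028801} - \frac{2690 \sqrt{6}}{107901028801} \approx -3.106 \cdot 10^{-6}$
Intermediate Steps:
$L{\left(f,R \right)} = -1 - \frac{11 f}{3}$ ($L{\left(f,R \right)} = 1 - \frac{6 + f 11}{3} = 1 - \frac{6 + 11 f}{3} = 1 - \left(2 + \frac{11 f}{3}\right) = -1 - \frac{11 f}{3}$)
$\frac{1}{-326097 + \left(B{\left(150 \right)} - L{\left(-669,298 \right)}\right)} = \frac{1}{-326097 - \left(-1 + 2453 - 2690 \sqrt{6}\right)} = \frac{1}{-326097 + \left(538 \cdot 5 \sqrt{6} - \left(-1 + 2453\right)\right)} = \frac{1}{-326097 + \left(2690 \sqrt{6} - 2452\right)} = \frac{1}{-326097 - \left(2452 - 2690 \sqrt{6}\right)} = \frac{1}{-328549 + 2690 \sqrt{6}}$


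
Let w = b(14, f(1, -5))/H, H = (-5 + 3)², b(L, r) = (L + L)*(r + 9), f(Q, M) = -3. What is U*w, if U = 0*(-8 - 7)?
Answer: 0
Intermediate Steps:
b(L, r) = 2*L*(9 + r) (b(L, r) = (2*L)*(9 + r) = 2*L*(9 + r))
H = 4 (H = (-2)² = 4)
U = 0 (U = 0*(-15) = 0)
w = 42 (w = (2*14*(9 - 3))/4 = (2*14*6)*(¼) = 168*(¼) = 42)
U*w = 0*42 = 0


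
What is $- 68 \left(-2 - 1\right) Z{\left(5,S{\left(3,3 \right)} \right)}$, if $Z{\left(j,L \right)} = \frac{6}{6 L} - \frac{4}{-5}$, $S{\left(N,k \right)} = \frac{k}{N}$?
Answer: $\frac{1836}{5} \approx 367.2$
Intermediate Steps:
$Z{\left(j,L \right)} = \frac{4}{5} + \frac{1}{L}$ ($Z{\left(j,L \right)} = 6 \frac{1}{6 L} - - \frac{4}{5} = \frac{1}{L} + \frac{4}{5} = \frac{4}{5} + \frac{1}{L}$)
$- 68 \left(-2 - 1\right) Z{\left(5,S{\left(3,3 \right)} \right)} = - 68 \left(-2 - 1\right) \left(\frac{4}{5} + \frac{1}{3 \cdot \frac{1}{3}}\right) = - 68 \left(- 3 \left(\frac{4}{5} + \frac{1}{3 \cdot \frac{1}{3}}\right)\right) = - 68 \left(- 3 \left(\frac{4}{5} + 1^{-1}\right)\right) = - 68 \left(- 3 \left(\frac{4}{5} + 1\right)\right) = - 68 \left(\left(-3\right) \frac{9}{5}\right) = \left(-68\right) \left(- \frac{27}{5}\right) = \frac{1836}{5}$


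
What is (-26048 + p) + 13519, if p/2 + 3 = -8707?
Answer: -29949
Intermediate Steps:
p = -17420 (p = -6 + 2*(-8707) = -6 - 17414 = -17420)
(-26048 + p) + 13519 = (-26048 - 17420) + 13519 = -43468 + 13519 = -29949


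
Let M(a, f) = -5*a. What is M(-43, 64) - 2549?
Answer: -2334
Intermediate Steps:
M(-43, 64) - 2549 = -5*(-43) - 2549 = 215 - 2549 = -2334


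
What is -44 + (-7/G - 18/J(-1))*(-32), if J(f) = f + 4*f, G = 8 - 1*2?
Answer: -1828/15 ≈ -121.87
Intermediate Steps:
G = 6 (G = 8 - 2 = 6)
J(f) = 5*f
-44 + (-7/G - 18/J(-1))*(-32) = -44 + (-7/6 - 18/(5*(-1)))*(-32) = -44 + (-7*⅙ - 18/(-5))*(-32) = -44 + (-7/6 - 18*(-⅕))*(-32) = -44 + (-7/6 + 18/5)*(-32) = -44 + (73/30)*(-32) = -44 - 1168/15 = -1828/15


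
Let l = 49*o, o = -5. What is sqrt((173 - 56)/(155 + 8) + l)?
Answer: I*sqrt(6490334)/163 ≈ 15.63*I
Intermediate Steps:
l = -245 (l = 49*(-5) = -245)
sqrt((173 - 56)/(155 + 8) + l) = sqrt((173 - 56)/(155 + 8) - 245) = sqrt(117/163 - 245) = sqrt(-39818/163) = I*sqrt(6490334)/163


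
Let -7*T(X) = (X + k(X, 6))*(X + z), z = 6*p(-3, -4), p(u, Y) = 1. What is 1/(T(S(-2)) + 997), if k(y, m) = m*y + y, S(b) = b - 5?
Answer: 1/989 ≈ 0.0010111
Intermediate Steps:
S(b) = -5 + b
k(y, m) = y + m*y
z = 6 (z = 6*1 = 6)
T(X) = -8*X*(6 + X)/7 (T(X) = -(X + X*(1 + 6))*(X + 6)/7 = -(X + X*7)*(6 + X)/7 = -(X + 7*X)*(6 + X)/7 = -8*X*(6 + X)/7)
1/(T(S(-2)) + 997) = 1/(8*(-5 - 2)*(-6 - (-5 - 2))/7 + 997) = 1/((8/7)*(-7)*(-6 - 1*(-7)) + 997) = 1/((8/7)*(-7)*(-6 + 7) + 997) = 1/((8/7)*(-7)*1 + 997) = 1/(-8 + 997) = 1/989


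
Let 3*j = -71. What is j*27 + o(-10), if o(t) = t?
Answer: -649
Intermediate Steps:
j = -71/3 (j = (1/3)*(-71) = -71/3 ≈ -23.667)
j*27 + o(-10) = -71/3*27 - 10 = -639 - 10 = -649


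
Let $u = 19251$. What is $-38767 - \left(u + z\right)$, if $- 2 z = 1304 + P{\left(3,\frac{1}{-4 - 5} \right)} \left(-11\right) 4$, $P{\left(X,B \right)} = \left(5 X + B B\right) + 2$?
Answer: $- \frac{4676962}{81} \approx -57740.0$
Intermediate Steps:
$P{\left(X,B \right)} = 2 + B^{2} + 5 X$ ($P{\left(X,B \right)} = \left(5 X + B^{2}\right) + 2 = \left(B^{2} + 5 X\right) + 2 = 2 + B^{2} + 5 X$)
$z = - \frac{22496}{81}$ ($z = - \frac{1304 + \left(2 + \left(\frac{1}{-4 - 5}\right)^{2} + 5 \cdot 3\right) \left(-11\right) 4}{2} = - \frac{1304 + \left(2 + \left(\frac{1}{-9}\right)^{2} + 15\right) \left(-11\right) 4}{2} = - \frac{1304 + \left(2 + \left(- \frac{1}{9}\right)^{2} + 15\right) \left(-11\right) 4}{2} = - \frac{1304 + \left(2 + \frac{1}{81} + 15\right) \left(-11\right) 4}{2} = - \frac{1304 + \frac{1378}{81} \left(-11\right) 4}{2} = - \frac{1304 - \frac{60632}{81}}{2} = \left(- \frac{1}{2}\right) \frac{44992}{81} = - \frac{22496}{81} \approx -277.73$)
$-38767 - \left(u + z\right) = -38767 - \left(19251 - \frac{22496}{81}\right) = -38767 - \frac{1536835}{81} = - \frac{4676962}{81}$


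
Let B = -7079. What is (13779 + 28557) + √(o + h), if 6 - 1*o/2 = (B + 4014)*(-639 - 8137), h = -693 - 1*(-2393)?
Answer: 42336 + 4*I*√3362198 ≈ 42336.0 + 7334.5*I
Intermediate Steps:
h = 1700 (h = -693 + 2393 = 1700)
o = -53796868 (o = 12 - 2*(-7079 + 4014)*(-639 - 8137) = 12 - (-6130)*(-8776) = 12 - 2*26898440 = 12 - 53796880 = -53796868)
(13779 + 28557) + √(o + h) = (13779 + 28557) + √(-53796868 + 1700) = 42336 + √(-53795168) = 42336 + 4*I*√3362198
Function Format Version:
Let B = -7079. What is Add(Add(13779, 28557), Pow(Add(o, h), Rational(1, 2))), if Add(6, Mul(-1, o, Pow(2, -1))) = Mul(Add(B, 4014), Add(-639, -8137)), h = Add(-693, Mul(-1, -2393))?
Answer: Add(42336, Mul(4, I, Pow(3362198, Rational(1, 2)))) ≈ Add(42336., Mul(7334.5, I))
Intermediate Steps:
h = 1700 (h = Add(-693, 2393) = 1700)
o = -53796868 (o = Add(12, Mul(-2, Mul(Add(-7079, 4014), Add(-639, -8137)))) = Add(12, Mul(-2, Mul(-3065, -8776))) = Add(12, Mul(-2, 26898440)) = Add(12, -53796880) = -53796868)
Add(Add(13779, 28557), Pow(Add(o, h), Rational(1, 2))) = Add(Add(13779, 28557), Pow(Add(-53796868, 1700), Rational(1, 2))) = Add(42336, Pow(-53795168, Rational(1, 2))) = Add(42336, Mul(4, I, Pow(3362198, Rational(1, 2))))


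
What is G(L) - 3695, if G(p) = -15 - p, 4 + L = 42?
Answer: -3748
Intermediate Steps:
L = 38 (L = -4 + 42 = 38)
G(L) - 3695 = (-15 - 1*38) - 3695 = (-15 - 38) - 3695 = -53 - 3695 = -3748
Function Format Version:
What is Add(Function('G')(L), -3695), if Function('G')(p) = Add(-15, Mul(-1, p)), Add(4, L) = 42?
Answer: -3748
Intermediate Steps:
L = 38 (L = Add(-4, 42) = 38)
Add(Function('G')(L), -3695) = Add(Add(-15, Mul(-1, 38)), -3695) = Add(Add(-15, -38), -3695) = Add(-53, -3695) = -3748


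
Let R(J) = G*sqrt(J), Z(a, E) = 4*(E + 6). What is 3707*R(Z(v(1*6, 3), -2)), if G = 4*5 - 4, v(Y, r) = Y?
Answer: 237248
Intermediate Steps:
G = 16 (G = 20 - 4 = 16)
Z(a, E) = 24 + 4*E (Z(a, E) = 4*(6 + E) = 24 + 4*E)
R(J) = 16*sqrt(J)
3707*R(Z(v(1*6, 3), -2)) = 3707*(16*sqrt(24 + 4*(-2))) = 3707*(16*sqrt(24 - 8)) = 3707*(16*sqrt(16)) = 3707*(16*4) = 3707*64 = 237248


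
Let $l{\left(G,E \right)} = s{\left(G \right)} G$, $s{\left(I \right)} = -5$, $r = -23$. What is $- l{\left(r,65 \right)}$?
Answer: $-115$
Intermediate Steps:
$l{\left(G,E \right)} = - 5 G$
$- l{\left(r,65 \right)} = - \left(-5\right) \left(-23\right) = \left(-1\right) 115 = -115$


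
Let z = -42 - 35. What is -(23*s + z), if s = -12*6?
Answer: 1733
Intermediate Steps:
z = -77
s = -72
-(23*s + z) = -(23*(-72) - 77) = -(-1656 - 77) = -1*(-1733) = 1733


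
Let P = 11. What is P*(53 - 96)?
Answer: -473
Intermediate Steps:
P*(53 - 96) = 11*(53 - 96) = 11*(-43) = -473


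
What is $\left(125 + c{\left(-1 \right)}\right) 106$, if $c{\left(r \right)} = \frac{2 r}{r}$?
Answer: $13462$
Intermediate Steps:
$c{\left(r \right)} = 2$
$\left(125 + c{\left(-1 \right)}\right) 106 = \left(125 + 2\right) 106 = 127 \cdot 106 = 13462$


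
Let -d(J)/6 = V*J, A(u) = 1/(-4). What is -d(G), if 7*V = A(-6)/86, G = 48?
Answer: -36/301 ≈ -0.11960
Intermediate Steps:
A(u) = -¼ (A(u) = 1*(-¼) = -¼)
V = -1/2408 (V = (-¼/86)/7 = (-¼*1/86)/7 = (⅐)*(-1/344) = -1/2408 ≈ -0.00041528)
d(J) = 3*J/1204 (d(J) = -(-3)*J/1204 = 3*J/1204)
-d(G) = -3*48/1204 = -1*36/301 = -36/301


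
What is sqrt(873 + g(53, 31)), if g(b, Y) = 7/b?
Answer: 2*sqrt(613157)/53 ≈ 29.549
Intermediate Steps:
sqrt(873 + g(53, 31)) = sqrt(873 + 7/53) = sqrt(46276/53) = 2*sqrt(613157)/53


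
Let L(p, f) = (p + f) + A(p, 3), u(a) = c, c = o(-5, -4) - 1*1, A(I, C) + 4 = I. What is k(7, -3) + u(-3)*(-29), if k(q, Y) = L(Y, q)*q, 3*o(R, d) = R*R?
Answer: -701/3 ≈ -233.67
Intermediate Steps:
A(I, C) = -4 + I
o(R, d) = R**2/3 (o(R, d) = (R*R)/3 = R**2/3)
c = 22/3 (c = (1/3)*(-5)**2 - 1*1 = (1/3)*25 - 1 = 25/3 - 1 = 22/3 ≈ 7.3333)
u(a) = 22/3
L(p, f) = -4 + f + 2*p (L(p, f) = (p + f) + (-4 + p) = (f + p) + (-4 + p) = -4 + f + 2*p)
k(q, Y) = q*(-4 + q + 2*Y) (k(q, Y) = (-4 + q + 2*Y)*q = q*(-4 + q + 2*Y))
k(7, -3) + u(-3)*(-29) = 7*(-4 + 7 + 2*(-3)) + (22/3)*(-29) = 7*(-4 + 7 - 6) - 638/3 = 7*(-3) - 638/3 = -21 - 638/3 = -701/3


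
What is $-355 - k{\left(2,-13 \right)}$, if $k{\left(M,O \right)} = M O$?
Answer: $-329$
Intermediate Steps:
$-355 - k{\left(2,-13 \right)} = -355 - 2 \left(-13\right) = -355 - -26 = -355 + 26 = -329$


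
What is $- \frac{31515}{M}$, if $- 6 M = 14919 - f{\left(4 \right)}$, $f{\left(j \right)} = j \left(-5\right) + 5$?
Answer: $\frac{31515}{2489} \approx 12.662$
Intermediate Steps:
$f{\left(j \right)} = 5 - 5 j$ ($f{\left(j \right)} = - 5 j + 5 = 5 - 5 j$)
$M = -2489$ ($M = - \frac{14919 - \left(5 - 20\right)}{6} = - \frac{14919 - -15}{6} = - \frac{14919 + 15}{6} = \left(- \frac{1}{6}\right) 14934 = -2489$)
$- \frac{31515}{M} = - \frac{31515}{-2489} = \left(-31515\right) \left(- \frac{1}{2489}\right) = \frac{31515}{2489}$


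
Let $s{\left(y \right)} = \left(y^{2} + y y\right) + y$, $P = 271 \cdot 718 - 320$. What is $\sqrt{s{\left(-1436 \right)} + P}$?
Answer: $\sqrt{4317014} \approx 2077.7$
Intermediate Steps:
$P = 194258$ ($P = 194578 - 320 = 194258$)
$s{\left(y \right)} = y + 2 y^{2}$ ($s{\left(y \right)} = \left(y^{2} + y^{2}\right) + y = 2 y^{2} + y = y + 2 y^{2}$)
$\sqrt{s{\left(-1436 \right)} + P} = \sqrt{- 1436 \left(1 + 2 \left(-1436\right)\right) + 194258} = \sqrt{- 1436 \left(1 - 2872\right) + 194258} = \sqrt{\left(-1436\right) \left(-2871\right) + 194258} = \sqrt{4122756 + 194258} = \sqrt{4317014}$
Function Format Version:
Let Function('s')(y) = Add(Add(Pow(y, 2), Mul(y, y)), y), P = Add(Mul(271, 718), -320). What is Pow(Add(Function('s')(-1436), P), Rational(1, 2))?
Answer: Pow(4317014, Rational(1, 2)) ≈ 2077.7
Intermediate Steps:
P = 194258 (P = Add(194578, -320) = 194258)
Function('s')(y) = Add(y, Mul(2, Pow(y, 2))) (Function('s')(y) = Add(Add(Pow(y, 2), Pow(y, 2)), y) = Add(Mul(2, Pow(y, 2)), y) = Add(y, Mul(2, Pow(y, 2))))
Pow(Add(Function('s')(-1436), P), Rational(1, 2)) = Pow(Add(Mul(-1436, Add(1, Mul(2, -1436))), 194258), Rational(1, 2)) = Pow(Add(Mul(-1436, Add(1, -2872)), 194258), Rational(1, 2)) = Pow(Add(Mul(-1436, -2871), 194258), Rational(1, 2)) = Pow(Add(4122756, 194258), Rational(1, 2)) = Pow(4317014, Rational(1, 2))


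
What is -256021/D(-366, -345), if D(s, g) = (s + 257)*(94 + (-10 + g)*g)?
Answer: 256021/13360021 ≈ 0.019163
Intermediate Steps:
D(s, g) = (94 + g*(-10 + g))*(257 + s) (D(s, g) = (257 + s)*(94 + g*(-10 + g)) = (94 + g*(-10 + g))*(257 + s))
-256021/D(-366, -345) = -256021/(24158 - 2570*(-345) + 94*(-366) + 257*(-345)² - 366*(-345)² - 10*(-345)*(-366)) = -256021/(24158 + 886650 - 34404 + 257*119025 - 366*119025 - 1262700) = -256021/(24158 + 886650 - 34404 + 30589425 - 43563150 - 1262700) = -256021/(-13360021) = -256021*(-1/13360021) = 256021/13360021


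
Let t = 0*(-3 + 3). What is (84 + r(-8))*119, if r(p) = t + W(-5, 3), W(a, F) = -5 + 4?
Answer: 9877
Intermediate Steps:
W(a, F) = -1
t = 0 (t = 0*0 = 0)
r(p) = -1 (r(p) = 0 - 1 = -1)
(84 + r(-8))*119 = (84 - 1)*119 = 83*119 = 9877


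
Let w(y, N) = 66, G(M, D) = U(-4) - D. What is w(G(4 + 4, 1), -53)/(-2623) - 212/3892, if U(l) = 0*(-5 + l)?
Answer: -203237/2552179 ≈ -0.079633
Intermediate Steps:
U(l) = 0
G(M, D) = -D (G(M, D) = 0 - D = -D)
w(G(4 + 4, 1), -53)/(-2623) - 212/3892 = 66/(-2623) - 212/3892 = 66*(-1/2623) - 212*1/3892 = -66/2623 - 53/973 = -203237/2552179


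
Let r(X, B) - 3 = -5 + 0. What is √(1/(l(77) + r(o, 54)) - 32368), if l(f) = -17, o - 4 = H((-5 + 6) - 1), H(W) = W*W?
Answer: 67*I*√2603/19 ≈ 179.91*I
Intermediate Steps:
H(W) = W²
o = 4 (o = 4 + ((-5 + 6) - 1)² = 4 + (1 - 1)² = 4 + 0² = 4 + 0 = 4)
r(X, B) = -2 (r(X, B) = 3 + (-5 + 0) = 3 - 5 = -2)
√(1/(l(77) + r(o, 54)) - 32368) = √(1/(-17 - 2) - 32368) = √(1/(-19) - 32368) = √(-1/19 - 32368) = √(-614993/19) = 67*I*√2603/19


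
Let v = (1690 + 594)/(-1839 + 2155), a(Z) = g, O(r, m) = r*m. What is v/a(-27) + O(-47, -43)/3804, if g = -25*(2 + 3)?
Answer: 17785291/37564500 ≈ 0.47346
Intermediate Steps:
g = -125 (g = -25*5 = -5*25 = -125)
O(r, m) = m*r
a(Z) = -125
v = 571/79 (v = 2284/316 = 2284*(1/316) = 571/79 ≈ 7.2278)
v/a(-27) + O(-47, -43)/3804 = (571/79)/(-125) - 43*(-47)/3804 = (571/79)*(-1/125) + 2021*(1/3804) = -571/9875 + 2021/3804 = 17785291/37564500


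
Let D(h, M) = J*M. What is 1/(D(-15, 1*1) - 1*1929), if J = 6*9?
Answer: -1/1875 ≈ -0.00053333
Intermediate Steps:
J = 54
D(h, M) = 54*M
1/(D(-15, 1*1) - 1*1929) = 1/(54*(1*1) - 1*1929) = 1/(54*1 - 1929) = 1/(54 - 1929) = 1/(-1875) = -1/1875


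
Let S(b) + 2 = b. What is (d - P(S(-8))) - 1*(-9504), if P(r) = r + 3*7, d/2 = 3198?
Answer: 15889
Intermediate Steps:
d = 6396 (d = 2*3198 = 6396)
S(b) = -2 + b
P(r) = 21 + r (P(r) = r + 21 = 21 + r)
(d - P(S(-8))) - 1*(-9504) = (6396 - (21 + (-2 - 8))) - 1*(-9504) = (6396 - (21 - 10)) + 9504 = (6396 - 1*11) + 9504 = (6396 - 11) + 9504 = 6385 + 9504 = 15889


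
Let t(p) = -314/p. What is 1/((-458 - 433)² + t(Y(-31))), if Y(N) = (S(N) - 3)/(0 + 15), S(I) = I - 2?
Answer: 6/4764071 ≈ 1.2594e-6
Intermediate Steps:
S(I) = -2 + I
Y(N) = -⅓ + N/15 (Y(N) = ((-2 + N) - 3)/(0 + 15) = (-5 + N)/15 = (-5 + N)*(1/15) = -⅓ + N/15)
1/((-458 - 433)² + t(Y(-31))) = 1/((-458 - 433)² - 314/(-⅓ + (1/15)*(-31))) = 1/((-891)² - 314/(-⅓ - 31/15)) = 1/(793881 - 314/(-12/5)) = 1/(793881 - 314*(-5/12)) = 1/(793881 + 785/6) = 1/(4764071/6) = 6/4764071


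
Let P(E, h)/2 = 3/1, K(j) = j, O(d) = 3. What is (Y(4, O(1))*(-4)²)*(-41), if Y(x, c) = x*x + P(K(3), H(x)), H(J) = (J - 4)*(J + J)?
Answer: -14432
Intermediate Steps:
H(J) = 2*J*(-4 + J) (H(J) = (-4 + J)*(2*J) = 2*J*(-4 + J))
P(E, h) = 6 (P(E, h) = 2*(3/1) = 2*(3*1) = 2*3 = 6)
Y(x, c) = 6 + x² (Y(x, c) = x*x + 6 = x² + 6 = 6 + x²)
(Y(4, O(1))*(-4)²)*(-41) = ((6 + 4²)*(-4)²)*(-41) = ((6 + 16)*16)*(-41) = (22*16)*(-41) = 352*(-41) = -14432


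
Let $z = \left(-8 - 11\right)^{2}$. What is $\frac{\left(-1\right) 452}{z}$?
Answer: $- \frac{452}{361} \approx -1.2521$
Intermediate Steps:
$z = 361$ ($z = \left(-19\right)^{2} = 361$)
$\frac{\left(-1\right) 452}{z} = \frac{\left(-1\right) 452}{361} = \left(-452\right) \frac{1}{361} = - \frac{452}{361}$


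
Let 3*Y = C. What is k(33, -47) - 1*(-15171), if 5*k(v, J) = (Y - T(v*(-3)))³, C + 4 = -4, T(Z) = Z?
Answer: 26185654/135 ≈ 1.9397e+5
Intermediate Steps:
C = -8 (C = -4 - 4 = -8)
Y = -8/3 (Y = (⅓)*(-8) = -8/3 ≈ -2.6667)
k(v, J) = (-8/3 + 3*v)³/5 (k(v, J) = (-8/3 - v*(-3))³/5 = (-8/3 - (-3)*v)³/5 = (-8/3 + 3*v)³/5)
k(33, -47) - 1*(-15171) = (-8 + 9*33)³/135 - 1*(-15171) = (-8 + 297)³/135 + 15171 = (1/135)*289³ + 15171 = (1/135)*24137569 + 15171 = 24137569/135 + 15171 = 26185654/135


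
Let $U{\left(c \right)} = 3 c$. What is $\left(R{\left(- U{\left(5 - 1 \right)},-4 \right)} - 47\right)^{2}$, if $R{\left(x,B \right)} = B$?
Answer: $2601$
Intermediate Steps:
$\left(R{\left(- U{\left(5 - 1 \right)},-4 \right)} - 47\right)^{2} = \left(-4 - 47\right)^{2} = \left(-51\right)^{2} = 2601$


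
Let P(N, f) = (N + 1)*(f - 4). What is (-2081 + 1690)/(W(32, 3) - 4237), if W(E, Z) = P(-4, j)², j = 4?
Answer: 391/4237 ≈ 0.092282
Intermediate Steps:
P(N, f) = (1 + N)*(-4 + f)
W(E, Z) = 0 (W(E, Z) = (-4 + 4 - 4*(-4) - 4*4)² = (-4 + 4 + 16 - 16)² = 0² = 0)
(-2081 + 1690)/(W(32, 3) - 4237) = (-2081 + 1690)/(0 - 4237) = -391/(-4237) = -391*(-1/4237) = 391/4237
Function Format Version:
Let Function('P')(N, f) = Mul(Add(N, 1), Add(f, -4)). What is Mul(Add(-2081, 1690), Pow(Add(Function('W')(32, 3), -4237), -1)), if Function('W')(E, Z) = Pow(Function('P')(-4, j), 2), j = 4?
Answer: Rational(391, 4237) ≈ 0.092282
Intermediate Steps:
Function('P')(N, f) = Mul(Add(1, N), Add(-4, f))
Function('W')(E, Z) = 0 (Function('W')(E, Z) = Pow(Add(-4, 4, Mul(-4, -4), Mul(-4, 4)), 2) = Pow(Add(-4, 4, 16, -16), 2) = Pow(0, 2) = 0)
Mul(Add(-2081, 1690), Pow(Add(Function('W')(32, 3), -4237), -1)) = Mul(Add(-2081, 1690), Pow(Add(0, -4237), -1)) = Mul(-391, Pow(-4237, -1)) = Mul(-391, Rational(-1, 4237)) = Rational(391, 4237)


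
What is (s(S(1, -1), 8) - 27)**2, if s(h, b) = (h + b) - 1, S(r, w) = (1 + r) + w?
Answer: 361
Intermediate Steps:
S(r, w) = 1 + r + w
s(h, b) = -1 + b + h (s(h, b) = (b + h) - 1 = -1 + b + h)
(s(S(1, -1), 8) - 27)**2 = ((-1 + 8 + (1 + 1 - 1)) - 27)**2 = ((-1 + 8 + 1) - 27)**2 = (8 - 27)**2 = (-19)**2 = 361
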